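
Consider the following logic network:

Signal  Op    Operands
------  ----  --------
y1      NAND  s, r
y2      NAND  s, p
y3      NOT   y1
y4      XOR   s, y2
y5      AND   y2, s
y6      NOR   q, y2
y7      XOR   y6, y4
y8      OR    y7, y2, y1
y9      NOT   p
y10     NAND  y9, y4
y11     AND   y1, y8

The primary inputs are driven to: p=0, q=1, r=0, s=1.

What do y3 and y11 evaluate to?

y3 = 0  y11 = 1

y1 = s NAND r = 1 NAND 0 = 1
y2 = s NAND p = 1 NAND 0 = 1
y3 = NOT y1 = NOT 1 = 0
y4 = s XOR y2 = 1 XOR 1 = 0
y6 = q NOR y2 = 1 NOR 1 = 0
y7 = y6 XOR y4 = 0 XOR 0 = 0
y8 = y7 OR y2 OR y1 = 0 OR 1 OR 1 = 1
y11 = y1 AND y8 = 1 AND 1 = 1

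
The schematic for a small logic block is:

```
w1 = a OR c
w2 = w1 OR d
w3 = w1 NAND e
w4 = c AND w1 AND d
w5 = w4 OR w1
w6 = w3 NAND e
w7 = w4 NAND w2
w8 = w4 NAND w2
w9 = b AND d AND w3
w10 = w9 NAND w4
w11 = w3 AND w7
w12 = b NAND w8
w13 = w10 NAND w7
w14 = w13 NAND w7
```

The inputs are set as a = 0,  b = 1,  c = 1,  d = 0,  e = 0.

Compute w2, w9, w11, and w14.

w1 = a OR c = 0 OR 1 = 1
w2 = w1 OR d = 1 OR 0 = 1
w3 = w1 NAND e = 1 NAND 0 = 1
w4 = c AND w1 AND d = 1 AND 1 AND 0 = 0
w7 = w4 NAND w2 = 0 NAND 1 = 1
w9 = b AND d AND w3 = 1 AND 0 AND 1 = 0
w10 = w9 NAND w4 = 0 NAND 0 = 1
w11 = w3 AND w7 = 1 AND 1 = 1
w13 = w10 NAND w7 = 1 NAND 1 = 0
w14 = w13 NAND w7 = 0 NAND 1 = 1

w2 = 1; w9 = 0; w11 = 1; w14 = 1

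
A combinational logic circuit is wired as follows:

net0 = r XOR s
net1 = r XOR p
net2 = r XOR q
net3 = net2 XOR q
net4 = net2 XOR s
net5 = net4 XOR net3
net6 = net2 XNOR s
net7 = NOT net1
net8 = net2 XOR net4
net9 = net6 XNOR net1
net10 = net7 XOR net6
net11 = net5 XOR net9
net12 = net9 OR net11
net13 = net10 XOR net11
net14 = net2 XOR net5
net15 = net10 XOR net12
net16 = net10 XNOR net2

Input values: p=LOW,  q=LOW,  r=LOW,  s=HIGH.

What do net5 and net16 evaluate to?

net5 = HIGH, net16 = LOW

net1 = r XOR p = LOW XOR LOW = LOW
net2 = r XOR q = LOW XOR LOW = LOW
net3 = net2 XOR q = LOW XOR LOW = LOW
net4 = net2 XOR s = LOW XOR HIGH = HIGH
net5 = net4 XOR net3 = HIGH XOR LOW = HIGH
net6 = net2 XNOR s = LOW XNOR HIGH = LOW
net7 = NOT net1 = NOT LOW = HIGH
net10 = net7 XOR net6 = HIGH XOR LOW = HIGH
net16 = net10 XNOR net2 = HIGH XNOR LOW = LOW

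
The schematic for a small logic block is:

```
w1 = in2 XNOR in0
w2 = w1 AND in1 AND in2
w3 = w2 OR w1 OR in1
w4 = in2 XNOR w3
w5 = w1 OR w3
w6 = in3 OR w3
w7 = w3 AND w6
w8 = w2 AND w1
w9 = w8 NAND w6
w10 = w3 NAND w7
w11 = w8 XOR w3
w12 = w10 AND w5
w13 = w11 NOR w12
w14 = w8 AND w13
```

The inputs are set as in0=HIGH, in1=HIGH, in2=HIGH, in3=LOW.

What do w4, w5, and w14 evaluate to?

w1 = in2 XNOR in0 = HIGH XNOR HIGH = HIGH
w2 = w1 AND in1 AND in2 = HIGH AND HIGH AND HIGH = HIGH
w3 = w2 OR w1 OR in1 = HIGH OR HIGH OR HIGH = HIGH
w4 = in2 XNOR w3 = HIGH XNOR HIGH = HIGH
w5 = w1 OR w3 = HIGH OR HIGH = HIGH
w6 = in3 OR w3 = LOW OR HIGH = HIGH
w7 = w3 AND w6 = HIGH AND HIGH = HIGH
w8 = w2 AND w1 = HIGH AND HIGH = HIGH
w10 = w3 NAND w7 = HIGH NAND HIGH = LOW
w11 = w8 XOR w3 = HIGH XOR HIGH = LOW
w12 = w10 AND w5 = LOW AND HIGH = LOW
w13 = w11 NOR w12 = LOW NOR LOW = HIGH
w14 = w8 AND w13 = HIGH AND HIGH = HIGH

w4 = HIGH  w5 = HIGH  w14 = HIGH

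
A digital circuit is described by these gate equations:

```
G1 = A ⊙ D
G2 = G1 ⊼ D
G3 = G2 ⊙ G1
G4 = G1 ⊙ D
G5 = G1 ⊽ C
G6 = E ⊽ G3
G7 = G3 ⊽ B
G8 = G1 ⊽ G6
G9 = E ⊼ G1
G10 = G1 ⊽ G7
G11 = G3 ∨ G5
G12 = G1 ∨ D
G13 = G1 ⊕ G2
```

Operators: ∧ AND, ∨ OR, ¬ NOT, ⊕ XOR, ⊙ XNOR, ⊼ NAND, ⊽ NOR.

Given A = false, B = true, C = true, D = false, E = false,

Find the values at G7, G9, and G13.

G7 = false, G9 = true, G13 = false

G1 = A XNOR D = false XNOR false = true
G2 = G1 NAND D = true NAND false = true
G3 = G2 XNOR G1 = true XNOR true = true
G7 = G3 NOR B = true NOR true = false
G9 = E NAND G1 = false NAND true = true
G13 = G1 XOR G2 = true XOR true = false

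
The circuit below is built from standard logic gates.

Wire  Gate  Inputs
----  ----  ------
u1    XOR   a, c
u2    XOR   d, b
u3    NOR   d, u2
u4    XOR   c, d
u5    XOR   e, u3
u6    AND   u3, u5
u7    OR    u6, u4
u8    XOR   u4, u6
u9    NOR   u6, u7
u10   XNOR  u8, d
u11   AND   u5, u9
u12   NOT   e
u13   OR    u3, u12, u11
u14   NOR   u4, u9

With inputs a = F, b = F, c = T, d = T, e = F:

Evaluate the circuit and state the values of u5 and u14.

u2 = d XOR b = T XOR F = T
u3 = d NOR u2 = T NOR T = F
u4 = c XOR d = T XOR T = F
u5 = e XOR u3 = F XOR F = F
u6 = u3 AND u5 = F AND F = F
u7 = u6 OR u4 = F OR F = F
u9 = u6 NOR u7 = F NOR F = T
u14 = u4 NOR u9 = F NOR T = F

u5 = F, u14 = F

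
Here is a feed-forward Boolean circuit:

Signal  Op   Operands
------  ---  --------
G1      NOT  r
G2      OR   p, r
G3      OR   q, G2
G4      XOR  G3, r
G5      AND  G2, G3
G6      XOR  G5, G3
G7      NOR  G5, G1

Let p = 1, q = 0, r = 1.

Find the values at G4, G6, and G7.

G4 = 0, G6 = 0, G7 = 0

G1 = NOT r = NOT 1 = 0
G2 = p OR r = 1 OR 1 = 1
G3 = q OR G2 = 0 OR 1 = 1
G4 = G3 XOR r = 1 XOR 1 = 0
G5 = G2 AND G3 = 1 AND 1 = 1
G6 = G5 XOR G3 = 1 XOR 1 = 0
G7 = G5 NOR G1 = 1 NOR 0 = 0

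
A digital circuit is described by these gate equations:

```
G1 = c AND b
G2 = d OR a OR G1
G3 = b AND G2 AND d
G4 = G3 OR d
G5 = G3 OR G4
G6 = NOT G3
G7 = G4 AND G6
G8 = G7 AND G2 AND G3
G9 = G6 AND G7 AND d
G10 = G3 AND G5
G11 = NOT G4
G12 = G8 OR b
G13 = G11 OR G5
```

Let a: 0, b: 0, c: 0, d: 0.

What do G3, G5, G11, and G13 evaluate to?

G1 = c AND b = 0 AND 0 = 0
G2 = d OR a OR G1 = 0 OR 0 OR 0 = 0
G3 = b AND G2 AND d = 0 AND 0 AND 0 = 0
G4 = G3 OR d = 0 OR 0 = 0
G5 = G3 OR G4 = 0 OR 0 = 0
G11 = NOT G4 = NOT 0 = 1
G13 = G11 OR G5 = 1 OR 0 = 1

G3 = 0, G5 = 0, G11 = 1, G13 = 1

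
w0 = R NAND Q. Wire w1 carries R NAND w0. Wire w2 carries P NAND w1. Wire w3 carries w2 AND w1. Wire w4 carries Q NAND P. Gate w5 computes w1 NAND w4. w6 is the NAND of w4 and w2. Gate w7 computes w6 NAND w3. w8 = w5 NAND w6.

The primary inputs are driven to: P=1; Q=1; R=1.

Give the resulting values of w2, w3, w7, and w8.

w2 = 0, w3 = 0, w7 = 1, w8 = 0

w0 = R NAND Q = 1 NAND 1 = 0
w1 = R NAND w0 = 1 NAND 0 = 1
w2 = P NAND w1 = 1 NAND 1 = 0
w3 = w2 AND w1 = 0 AND 1 = 0
w4 = Q NAND P = 1 NAND 1 = 0
w5 = w1 NAND w4 = 1 NAND 0 = 1
w6 = w4 NAND w2 = 0 NAND 0 = 1
w7 = w6 NAND w3 = 1 NAND 0 = 1
w8 = w5 NAND w6 = 1 NAND 1 = 0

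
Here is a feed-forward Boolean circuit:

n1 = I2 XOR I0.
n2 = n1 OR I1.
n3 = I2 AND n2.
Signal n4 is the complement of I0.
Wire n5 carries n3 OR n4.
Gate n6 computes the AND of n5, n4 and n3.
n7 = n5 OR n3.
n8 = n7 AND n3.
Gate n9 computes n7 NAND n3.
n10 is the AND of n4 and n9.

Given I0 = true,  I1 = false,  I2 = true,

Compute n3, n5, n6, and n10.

n3 = false; n5 = false; n6 = false; n10 = false

n1 = I2 XOR I0 = true XOR true = false
n2 = n1 OR I1 = false OR false = false
n3 = I2 AND n2 = true AND false = false
n4 = NOT I0 = NOT true = false
n5 = n3 OR n4 = false OR false = false
n6 = n5 AND n4 AND n3 = false AND false AND false = false
n7 = n5 OR n3 = false OR false = false
n9 = n7 NAND n3 = false NAND false = true
n10 = n4 AND n9 = false AND true = false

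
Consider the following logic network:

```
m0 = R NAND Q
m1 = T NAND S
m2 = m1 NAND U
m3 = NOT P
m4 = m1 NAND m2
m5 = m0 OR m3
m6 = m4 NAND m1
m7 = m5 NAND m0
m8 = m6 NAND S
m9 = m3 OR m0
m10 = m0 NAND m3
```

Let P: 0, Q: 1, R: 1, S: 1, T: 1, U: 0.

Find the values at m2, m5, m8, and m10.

m2 = 1; m5 = 1; m8 = 0; m10 = 1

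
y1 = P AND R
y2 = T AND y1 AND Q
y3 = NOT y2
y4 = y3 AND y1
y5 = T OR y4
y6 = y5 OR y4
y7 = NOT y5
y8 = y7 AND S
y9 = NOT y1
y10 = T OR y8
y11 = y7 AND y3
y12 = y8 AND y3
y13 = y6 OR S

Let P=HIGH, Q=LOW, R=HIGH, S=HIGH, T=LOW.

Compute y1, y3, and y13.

y1 = P AND R = HIGH AND HIGH = HIGH
y2 = T AND y1 AND Q = LOW AND HIGH AND LOW = LOW
y3 = NOT y2 = NOT LOW = HIGH
y4 = y3 AND y1 = HIGH AND HIGH = HIGH
y5 = T OR y4 = LOW OR HIGH = HIGH
y6 = y5 OR y4 = HIGH OR HIGH = HIGH
y13 = y6 OR S = HIGH OR HIGH = HIGH

y1 = HIGH, y3 = HIGH, y13 = HIGH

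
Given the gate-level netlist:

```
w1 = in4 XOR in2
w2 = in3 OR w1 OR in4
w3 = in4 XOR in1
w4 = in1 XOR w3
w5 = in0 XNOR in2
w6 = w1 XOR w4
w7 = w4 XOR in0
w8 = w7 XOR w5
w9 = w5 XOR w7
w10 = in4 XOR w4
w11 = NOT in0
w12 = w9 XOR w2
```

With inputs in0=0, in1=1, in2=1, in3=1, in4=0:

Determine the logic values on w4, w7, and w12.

w1 = in4 XOR in2 = 0 XOR 1 = 1
w2 = in3 OR w1 OR in4 = 1 OR 1 OR 0 = 1
w3 = in4 XOR in1 = 0 XOR 1 = 1
w4 = in1 XOR w3 = 1 XOR 1 = 0
w5 = in0 XNOR in2 = 0 XNOR 1 = 0
w7 = w4 XOR in0 = 0 XOR 0 = 0
w9 = w5 XOR w7 = 0 XOR 0 = 0
w12 = w9 XOR w2 = 0 XOR 1 = 1

w4 = 0  w7 = 0  w12 = 1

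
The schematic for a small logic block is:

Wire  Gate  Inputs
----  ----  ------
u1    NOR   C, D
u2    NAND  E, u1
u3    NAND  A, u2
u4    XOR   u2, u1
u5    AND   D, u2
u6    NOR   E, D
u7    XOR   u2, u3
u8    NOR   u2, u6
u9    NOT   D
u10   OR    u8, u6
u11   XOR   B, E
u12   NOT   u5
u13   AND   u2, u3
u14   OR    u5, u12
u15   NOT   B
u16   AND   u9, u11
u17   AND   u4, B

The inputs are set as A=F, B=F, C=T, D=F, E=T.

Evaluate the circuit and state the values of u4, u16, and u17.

u4 = T; u16 = T; u17 = F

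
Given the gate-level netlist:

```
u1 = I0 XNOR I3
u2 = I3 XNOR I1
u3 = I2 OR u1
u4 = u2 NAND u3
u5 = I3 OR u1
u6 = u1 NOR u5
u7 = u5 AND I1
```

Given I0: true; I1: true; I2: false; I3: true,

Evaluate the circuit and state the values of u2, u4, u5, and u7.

u2 = true, u4 = false, u5 = true, u7 = true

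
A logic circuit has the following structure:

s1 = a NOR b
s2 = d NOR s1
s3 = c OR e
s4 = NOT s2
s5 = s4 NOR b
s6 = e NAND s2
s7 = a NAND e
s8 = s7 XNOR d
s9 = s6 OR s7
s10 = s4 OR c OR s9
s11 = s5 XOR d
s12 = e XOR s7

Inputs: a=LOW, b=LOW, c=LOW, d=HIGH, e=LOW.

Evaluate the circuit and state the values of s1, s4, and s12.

s1 = HIGH, s4 = HIGH, s12 = HIGH

s1 = a NOR b = LOW NOR LOW = HIGH
s2 = d NOR s1 = HIGH NOR HIGH = LOW
s4 = NOT s2 = NOT LOW = HIGH
s7 = a NAND e = LOW NAND LOW = HIGH
s12 = e XOR s7 = LOW XOR HIGH = HIGH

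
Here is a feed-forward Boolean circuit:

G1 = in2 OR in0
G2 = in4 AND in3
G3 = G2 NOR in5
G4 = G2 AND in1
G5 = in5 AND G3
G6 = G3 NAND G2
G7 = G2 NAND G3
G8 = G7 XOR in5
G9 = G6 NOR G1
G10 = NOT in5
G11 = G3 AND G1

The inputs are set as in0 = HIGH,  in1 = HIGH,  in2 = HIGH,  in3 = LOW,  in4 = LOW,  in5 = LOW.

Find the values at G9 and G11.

G1 = in2 OR in0 = HIGH OR HIGH = HIGH
G2 = in4 AND in3 = LOW AND LOW = LOW
G3 = G2 NOR in5 = LOW NOR LOW = HIGH
G6 = G3 NAND G2 = HIGH NAND LOW = HIGH
G9 = G6 NOR G1 = HIGH NOR HIGH = LOW
G11 = G3 AND G1 = HIGH AND HIGH = HIGH

G9 = LOW, G11 = HIGH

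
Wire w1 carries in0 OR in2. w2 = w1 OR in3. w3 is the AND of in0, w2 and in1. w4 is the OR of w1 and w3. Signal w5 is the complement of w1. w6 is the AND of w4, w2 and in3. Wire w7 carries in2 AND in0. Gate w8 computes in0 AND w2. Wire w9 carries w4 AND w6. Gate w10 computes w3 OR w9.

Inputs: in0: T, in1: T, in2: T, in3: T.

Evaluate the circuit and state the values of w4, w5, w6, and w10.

w1 = in0 OR in2 = T OR T = T
w2 = w1 OR in3 = T OR T = T
w3 = in0 AND w2 AND in1 = T AND T AND T = T
w4 = w1 OR w3 = T OR T = T
w5 = NOT w1 = NOT T = F
w6 = w4 AND w2 AND in3 = T AND T AND T = T
w9 = w4 AND w6 = T AND T = T
w10 = w3 OR w9 = T OR T = T

w4 = T, w5 = F, w6 = T, w10 = T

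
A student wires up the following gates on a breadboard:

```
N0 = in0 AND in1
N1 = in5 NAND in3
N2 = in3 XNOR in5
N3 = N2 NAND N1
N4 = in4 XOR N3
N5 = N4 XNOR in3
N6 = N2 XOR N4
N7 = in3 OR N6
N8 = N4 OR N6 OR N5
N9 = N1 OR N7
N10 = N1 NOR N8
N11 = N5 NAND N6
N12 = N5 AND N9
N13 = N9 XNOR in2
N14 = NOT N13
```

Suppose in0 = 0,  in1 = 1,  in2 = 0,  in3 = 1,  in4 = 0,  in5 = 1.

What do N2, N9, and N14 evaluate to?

N2 = 1; N9 = 1; N14 = 1

N1 = in5 NAND in3 = 1 NAND 1 = 0
N2 = in3 XNOR in5 = 1 XNOR 1 = 1
N3 = N2 NAND N1 = 1 NAND 0 = 1
N4 = in4 XOR N3 = 0 XOR 1 = 1
N6 = N2 XOR N4 = 1 XOR 1 = 0
N7 = in3 OR N6 = 1 OR 0 = 1
N9 = N1 OR N7 = 0 OR 1 = 1
N13 = N9 XNOR in2 = 1 XNOR 0 = 0
N14 = NOT N13 = NOT 0 = 1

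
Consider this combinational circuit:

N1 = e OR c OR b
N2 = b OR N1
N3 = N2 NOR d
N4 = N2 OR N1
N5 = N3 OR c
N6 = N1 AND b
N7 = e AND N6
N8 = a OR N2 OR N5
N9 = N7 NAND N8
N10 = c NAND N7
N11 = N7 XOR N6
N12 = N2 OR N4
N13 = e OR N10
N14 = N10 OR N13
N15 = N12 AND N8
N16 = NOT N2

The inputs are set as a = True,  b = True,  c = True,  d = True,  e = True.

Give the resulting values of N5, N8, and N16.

N5 = True, N8 = True, N16 = False

N1 = e OR c OR b = True OR True OR True = True
N2 = b OR N1 = True OR True = True
N3 = N2 NOR d = True NOR True = False
N5 = N3 OR c = False OR True = True
N8 = a OR N2 OR N5 = True OR True OR True = True
N16 = NOT N2 = NOT True = False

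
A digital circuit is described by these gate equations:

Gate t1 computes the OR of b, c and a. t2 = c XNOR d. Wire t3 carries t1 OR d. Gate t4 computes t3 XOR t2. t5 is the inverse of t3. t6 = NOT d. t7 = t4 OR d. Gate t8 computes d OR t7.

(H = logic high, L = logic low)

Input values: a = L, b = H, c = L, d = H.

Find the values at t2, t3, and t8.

t2 = L, t3 = H, t8 = H

t1 = b OR c OR a = H OR L OR L = H
t2 = c XNOR d = L XNOR H = L
t3 = t1 OR d = H OR H = H
t4 = t3 XOR t2 = H XOR L = H
t7 = t4 OR d = H OR H = H
t8 = d OR t7 = H OR H = H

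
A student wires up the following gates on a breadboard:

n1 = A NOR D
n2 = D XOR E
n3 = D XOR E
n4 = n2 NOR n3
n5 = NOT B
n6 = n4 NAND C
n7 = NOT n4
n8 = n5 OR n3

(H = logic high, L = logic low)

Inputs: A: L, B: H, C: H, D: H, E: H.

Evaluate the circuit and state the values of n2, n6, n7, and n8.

n2 = L  n6 = L  n7 = L  n8 = L

n2 = D XOR E = H XOR H = L
n3 = D XOR E = H XOR H = L
n4 = n2 NOR n3 = L NOR L = H
n5 = NOT B = NOT H = L
n6 = n4 NAND C = H NAND H = L
n7 = NOT n4 = NOT H = L
n8 = n5 OR n3 = L OR L = L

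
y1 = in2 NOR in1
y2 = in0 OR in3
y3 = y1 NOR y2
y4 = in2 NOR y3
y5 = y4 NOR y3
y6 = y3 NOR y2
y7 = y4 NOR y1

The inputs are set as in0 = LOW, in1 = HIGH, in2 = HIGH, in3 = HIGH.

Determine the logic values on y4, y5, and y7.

y1 = in2 NOR in1 = HIGH NOR HIGH = LOW
y2 = in0 OR in3 = LOW OR HIGH = HIGH
y3 = y1 NOR y2 = LOW NOR HIGH = LOW
y4 = in2 NOR y3 = HIGH NOR LOW = LOW
y5 = y4 NOR y3 = LOW NOR LOW = HIGH
y7 = y4 NOR y1 = LOW NOR LOW = HIGH

y4 = LOW, y5 = HIGH, y7 = HIGH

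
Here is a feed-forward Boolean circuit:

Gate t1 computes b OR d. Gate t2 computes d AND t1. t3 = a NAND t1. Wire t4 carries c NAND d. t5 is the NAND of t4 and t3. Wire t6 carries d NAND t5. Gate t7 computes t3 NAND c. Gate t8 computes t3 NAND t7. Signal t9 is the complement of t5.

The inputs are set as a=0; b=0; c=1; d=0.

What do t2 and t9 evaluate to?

t2 = 0, t9 = 1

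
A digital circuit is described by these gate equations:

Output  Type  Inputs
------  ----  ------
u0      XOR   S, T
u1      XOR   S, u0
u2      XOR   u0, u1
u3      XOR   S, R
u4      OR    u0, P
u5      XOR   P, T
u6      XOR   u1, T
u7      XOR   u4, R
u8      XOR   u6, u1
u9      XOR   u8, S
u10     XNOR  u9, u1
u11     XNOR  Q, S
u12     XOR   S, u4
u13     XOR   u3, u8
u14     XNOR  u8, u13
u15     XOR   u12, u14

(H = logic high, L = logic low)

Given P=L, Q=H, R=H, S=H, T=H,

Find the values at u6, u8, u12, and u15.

u6 = L, u8 = H, u12 = H, u15 = L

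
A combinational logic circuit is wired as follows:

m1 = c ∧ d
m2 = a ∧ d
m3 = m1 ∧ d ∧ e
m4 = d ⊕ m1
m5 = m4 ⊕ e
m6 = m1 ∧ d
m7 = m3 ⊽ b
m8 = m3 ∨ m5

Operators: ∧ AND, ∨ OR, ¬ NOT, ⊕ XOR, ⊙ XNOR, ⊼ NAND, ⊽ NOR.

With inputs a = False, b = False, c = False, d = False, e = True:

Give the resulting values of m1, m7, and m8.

m1 = False; m7 = True; m8 = True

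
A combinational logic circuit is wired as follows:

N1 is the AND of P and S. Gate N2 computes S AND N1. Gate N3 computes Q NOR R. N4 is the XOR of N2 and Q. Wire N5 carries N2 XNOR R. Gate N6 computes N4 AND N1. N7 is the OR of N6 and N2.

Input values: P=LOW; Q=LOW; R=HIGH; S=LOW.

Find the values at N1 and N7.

N1 = LOW; N7 = LOW

N1 = P AND S = LOW AND LOW = LOW
N2 = S AND N1 = LOW AND LOW = LOW
N4 = N2 XOR Q = LOW XOR LOW = LOW
N6 = N4 AND N1 = LOW AND LOW = LOW
N7 = N6 OR N2 = LOW OR LOW = LOW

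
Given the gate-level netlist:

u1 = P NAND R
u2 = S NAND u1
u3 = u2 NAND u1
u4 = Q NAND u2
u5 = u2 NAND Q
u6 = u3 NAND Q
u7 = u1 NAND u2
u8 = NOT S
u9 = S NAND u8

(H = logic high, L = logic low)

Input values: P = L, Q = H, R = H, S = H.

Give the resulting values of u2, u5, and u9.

u2 = L, u5 = H, u9 = H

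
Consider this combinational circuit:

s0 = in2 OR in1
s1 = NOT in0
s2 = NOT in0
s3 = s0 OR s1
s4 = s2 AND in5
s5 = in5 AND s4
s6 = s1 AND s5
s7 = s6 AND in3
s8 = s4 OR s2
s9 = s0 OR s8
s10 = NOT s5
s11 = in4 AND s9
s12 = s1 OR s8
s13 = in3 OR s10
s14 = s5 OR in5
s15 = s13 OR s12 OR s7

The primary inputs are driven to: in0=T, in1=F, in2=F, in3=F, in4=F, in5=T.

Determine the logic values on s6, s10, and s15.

s6 = F; s10 = T; s15 = T

s1 = NOT in0 = NOT T = F
s2 = NOT in0 = NOT T = F
s4 = s2 AND in5 = F AND T = F
s5 = in5 AND s4 = T AND F = F
s6 = s1 AND s5 = F AND F = F
s7 = s6 AND in3 = F AND F = F
s8 = s4 OR s2 = F OR F = F
s10 = NOT s5 = NOT F = T
s12 = s1 OR s8 = F OR F = F
s13 = in3 OR s10 = F OR T = T
s15 = s13 OR s12 OR s7 = T OR F OR F = T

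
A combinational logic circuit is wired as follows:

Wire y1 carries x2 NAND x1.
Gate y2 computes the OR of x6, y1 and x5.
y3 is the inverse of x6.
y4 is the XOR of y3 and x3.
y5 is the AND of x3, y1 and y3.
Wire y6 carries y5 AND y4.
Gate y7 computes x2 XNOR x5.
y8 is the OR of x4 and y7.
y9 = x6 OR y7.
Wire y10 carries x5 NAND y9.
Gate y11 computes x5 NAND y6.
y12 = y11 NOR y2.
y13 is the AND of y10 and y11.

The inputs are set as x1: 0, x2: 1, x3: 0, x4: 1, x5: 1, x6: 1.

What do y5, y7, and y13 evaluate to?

y1 = x2 NAND x1 = 1 NAND 0 = 1
y3 = NOT x6 = NOT 1 = 0
y4 = y3 XOR x3 = 0 XOR 0 = 0
y5 = x3 AND y1 AND y3 = 0 AND 1 AND 0 = 0
y6 = y5 AND y4 = 0 AND 0 = 0
y7 = x2 XNOR x5 = 1 XNOR 1 = 1
y9 = x6 OR y7 = 1 OR 1 = 1
y10 = x5 NAND y9 = 1 NAND 1 = 0
y11 = x5 NAND y6 = 1 NAND 0 = 1
y13 = y10 AND y11 = 0 AND 1 = 0

y5 = 0, y7 = 1, y13 = 0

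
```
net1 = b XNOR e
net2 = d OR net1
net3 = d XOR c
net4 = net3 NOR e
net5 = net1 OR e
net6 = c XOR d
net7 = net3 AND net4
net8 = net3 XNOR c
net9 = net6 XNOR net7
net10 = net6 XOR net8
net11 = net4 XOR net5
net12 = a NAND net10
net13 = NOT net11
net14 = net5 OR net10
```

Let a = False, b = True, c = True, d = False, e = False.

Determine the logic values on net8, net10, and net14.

net8 = True, net10 = False, net14 = False

net1 = b XNOR e = True XNOR False = False
net3 = d XOR c = False XOR True = True
net5 = net1 OR e = False OR False = False
net6 = c XOR d = True XOR False = True
net8 = net3 XNOR c = True XNOR True = True
net10 = net6 XOR net8 = True XOR True = False
net14 = net5 OR net10 = False OR False = False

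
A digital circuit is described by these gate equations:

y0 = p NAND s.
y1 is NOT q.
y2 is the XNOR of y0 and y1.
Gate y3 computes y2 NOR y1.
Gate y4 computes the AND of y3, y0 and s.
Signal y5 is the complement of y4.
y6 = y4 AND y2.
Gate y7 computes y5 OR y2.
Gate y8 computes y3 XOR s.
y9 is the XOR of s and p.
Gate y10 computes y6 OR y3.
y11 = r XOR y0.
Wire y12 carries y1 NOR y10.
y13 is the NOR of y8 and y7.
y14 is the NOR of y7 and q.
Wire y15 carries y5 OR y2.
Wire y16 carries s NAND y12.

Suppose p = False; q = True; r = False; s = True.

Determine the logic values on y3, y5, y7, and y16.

y0 = p NAND s = False NAND True = True
y1 = NOT q = NOT True = False
y2 = y0 XNOR y1 = True XNOR False = False
y3 = y2 NOR y1 = False NOR False = True
y4 = y3 AND y0 AND s = True AND True AND True = True
y5 = NOT y4 = NOT True = False
y6 = y4 AND y2 = True AND False = False
y7 = y5 OR y2 = False OR False = False
y10 = y6 OR y3 = False OR True = True
y12 = y1 NOR y10 = False NOR True = False
y16 = s NAND y12 = True NAND False = True

y3 = True; y5 = False; y7 = False; y16 = True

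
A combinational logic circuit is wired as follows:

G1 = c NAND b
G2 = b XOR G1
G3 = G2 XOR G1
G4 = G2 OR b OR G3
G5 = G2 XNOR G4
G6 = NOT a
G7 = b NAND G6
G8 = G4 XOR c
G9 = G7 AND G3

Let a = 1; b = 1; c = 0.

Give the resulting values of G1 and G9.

G1 = c NAND b = 0 NAND 1 = 1
G2 = b XOR G1 = 1 XOR 1 = 0
G3 = G2 XOR G1 = 0 XOR 1 = 1
G6 = NOT a = NOT 1 = 0
G7 = b NAND G6 = 1 NAND 0 = 1
G9 = G7 AND G3 = 1 AND 1 = 1

G1 = 1, G9 = 1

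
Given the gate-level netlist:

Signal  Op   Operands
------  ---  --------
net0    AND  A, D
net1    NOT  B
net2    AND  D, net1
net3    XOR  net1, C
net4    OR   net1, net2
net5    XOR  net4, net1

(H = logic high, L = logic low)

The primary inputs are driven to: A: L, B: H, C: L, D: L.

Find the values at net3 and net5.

net3 = L, net5 = L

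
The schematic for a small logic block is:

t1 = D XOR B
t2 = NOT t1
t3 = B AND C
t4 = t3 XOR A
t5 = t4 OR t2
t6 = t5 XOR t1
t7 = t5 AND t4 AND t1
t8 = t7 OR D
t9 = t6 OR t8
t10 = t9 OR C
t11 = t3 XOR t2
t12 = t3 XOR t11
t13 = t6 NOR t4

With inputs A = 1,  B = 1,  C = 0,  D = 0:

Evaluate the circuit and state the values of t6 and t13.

t1 = D XOR B = 0 XOR 1 = 1
t2 = NOT t1 = NOT 1 = 0
t3 = B AND C = 1 AND 0 = 0
t4 = t3 XOR A = 0 XOR 1 = 1
t5 = t4 OR t2 = 1 OR 0 = 1
t6 = t5 XOR t1 = 1 XOR 1 = 0
t13 = t6 NOR t4 = 0 NOR 1 = 0

t6 = 0  t13 = 0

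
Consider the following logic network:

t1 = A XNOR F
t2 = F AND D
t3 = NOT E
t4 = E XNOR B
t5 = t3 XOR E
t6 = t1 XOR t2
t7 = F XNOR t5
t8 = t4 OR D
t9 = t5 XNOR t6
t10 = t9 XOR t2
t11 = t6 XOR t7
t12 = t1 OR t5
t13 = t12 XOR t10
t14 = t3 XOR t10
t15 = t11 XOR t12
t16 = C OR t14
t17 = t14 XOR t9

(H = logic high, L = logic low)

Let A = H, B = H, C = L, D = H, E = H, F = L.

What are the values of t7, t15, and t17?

t1 = A XNOR F = H XNOR L = L
t2 = F AND D = L AND H = L
t3 = NOT E = NOT H = L
t5 = t3 XOR E = L XOR H = H
t6 = t1 XOR t2 = L XOR L = L
t7 = F XNOR t5 = L XNOR H = L
t9 = t5 XNOR t6 = H XNOR L = L
t10 = t9 XOR t2 = L XOR L = L
t11 = t6 XOR t7 = L XOR L = L
t12 = t1 OR t5 = L OR H = H
t14 = t3 XOR t10 = L XOR L = L
t15 = t11 XOR t12 = L XOR H = H
t17 = t14 XOR t9 = L XOR L = L

t7 = L, t15 = H, t17 = L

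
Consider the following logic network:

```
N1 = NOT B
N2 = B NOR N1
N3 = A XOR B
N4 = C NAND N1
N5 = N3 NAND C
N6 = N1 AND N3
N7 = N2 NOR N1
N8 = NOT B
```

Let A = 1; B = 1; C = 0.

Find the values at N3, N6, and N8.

N1 = NOT B = NOT 1 = 0
N3 = A XOR B = 1 XOR 1 = 0
N6 = N1 AND N3 = 0 AND 0 = 0
N8 = NOT B = NOT 1 = 0

N3 = 0  N6 = 0  N8 = 0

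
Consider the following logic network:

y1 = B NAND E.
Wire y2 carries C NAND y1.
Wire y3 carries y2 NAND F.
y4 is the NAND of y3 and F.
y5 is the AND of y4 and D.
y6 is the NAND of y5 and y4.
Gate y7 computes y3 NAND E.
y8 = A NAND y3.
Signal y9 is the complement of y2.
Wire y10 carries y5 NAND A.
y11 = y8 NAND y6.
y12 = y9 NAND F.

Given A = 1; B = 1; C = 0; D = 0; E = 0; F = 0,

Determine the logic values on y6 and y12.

y1 = B NAND E = 1 NAND 0 = 1
y2 = C NAND y1 = 0 NAND 1 = 1
y3 = y2 NAND F = 1 NAND 0 = 1
y4 = y3 NAND F = 1 NAND 0 = 1
y5 = y4 AND D = 1 AND 0 = 0
y6 = y5 NAND y4 = 0 NAND 1 = 1
y9 = NOT y2 = NOT 1 = 0
y12 = y9 NAND F = 0 NAND 0 = 1

y6 = 1; y12 = 1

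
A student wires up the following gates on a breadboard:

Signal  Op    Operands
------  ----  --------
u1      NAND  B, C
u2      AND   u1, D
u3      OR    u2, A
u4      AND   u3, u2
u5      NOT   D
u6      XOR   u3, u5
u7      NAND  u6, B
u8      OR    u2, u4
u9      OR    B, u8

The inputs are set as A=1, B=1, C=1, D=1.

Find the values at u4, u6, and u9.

u4 = 0; u6 = 1; u9 = 1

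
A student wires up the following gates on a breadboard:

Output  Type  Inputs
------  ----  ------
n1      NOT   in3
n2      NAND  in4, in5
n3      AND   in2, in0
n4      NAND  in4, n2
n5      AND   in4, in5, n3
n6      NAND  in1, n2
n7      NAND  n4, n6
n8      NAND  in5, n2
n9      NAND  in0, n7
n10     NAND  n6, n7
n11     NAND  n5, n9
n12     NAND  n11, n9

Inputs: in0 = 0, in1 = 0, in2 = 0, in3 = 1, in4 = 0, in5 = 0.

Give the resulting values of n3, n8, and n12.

n3 = 0; n8 = 1; n12 = 0

n2 = in4 NAND in5 = 0 NAND 0 = 1
n3 = in2 AND in0 = 0 AND 0 = 0
n4 = in4 NAND n2 = 0 NAND 1 = 1
n5 = in4 AND in5 AND n3 = 0 AND 0 AND 0 = 0
n6 = in1 NAND n2 = 0 NAND 1 = 1
n7 = n4 NAND n6 = 1 NAND 1 = 0
n8 = in5 NAND n2 = 0 NAND 1 = 1
n9 = in0 NAND n7 = 0 NAND 0 = 1
n11 = n5 NAND n9 = 0 NAND 1 = 1
n12 = n11 NAND n9 = 1 NAND 1 = 0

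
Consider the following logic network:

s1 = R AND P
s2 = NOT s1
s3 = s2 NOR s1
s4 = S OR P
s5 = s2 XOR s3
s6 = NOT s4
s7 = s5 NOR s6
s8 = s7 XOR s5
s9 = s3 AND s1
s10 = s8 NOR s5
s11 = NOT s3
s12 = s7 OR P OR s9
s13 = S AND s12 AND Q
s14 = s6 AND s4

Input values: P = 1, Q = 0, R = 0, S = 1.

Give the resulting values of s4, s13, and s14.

s4 = 1  s13 = 0  s14 = 0

s1 = R AND P = 0 AND 1 = 0
s2 = NOT s1 = NOT 0 = 1
s3 = s2 NOR s1 = 1 NOR 0 = 0
s4 = S OR P = 1 OR 1 = 1
s5 = s2 XOR s3 = 1 XOR 0 = 1
s6 = NOT s4 = NOT 1 = 0
s7 = s5 NOR s6 = 1 NOR 0 = 0
s9 = s3 AND s1 = 0 AND 0 = 0
s12 = s7 OR P OR s9 = 0 OR 1 OR 0 = 1
s13 = S AND s12 AND Q = 1 AND 1 AND 0 = 0
s14 = s6 AND s4 = 0 AND 1 = 0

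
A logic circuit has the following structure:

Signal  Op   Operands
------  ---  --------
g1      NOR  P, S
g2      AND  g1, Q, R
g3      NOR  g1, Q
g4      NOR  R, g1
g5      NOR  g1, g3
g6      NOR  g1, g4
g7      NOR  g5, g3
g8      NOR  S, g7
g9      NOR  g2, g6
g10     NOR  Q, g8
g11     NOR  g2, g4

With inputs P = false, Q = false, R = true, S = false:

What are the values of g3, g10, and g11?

g1 = P NOR S = false NOR false = true
g2 = g1 AND Q AND R = true AND false AND true = false
g3 = g1 NOR Q = true NOR false = false
g4 = R NOR g1 = true NOR true = false
g5 = g1 NOR g3 = true NOR false = false
g7 = g5 NOR g3 = false NOR false = true
g8 = S NOR g7 = false NOR true = false
g10 = Q NOR g8 = false NOR false = true
g11 = g2 NOR g4 = false NOR false = true

g3 = false  g10 = true  g11 = true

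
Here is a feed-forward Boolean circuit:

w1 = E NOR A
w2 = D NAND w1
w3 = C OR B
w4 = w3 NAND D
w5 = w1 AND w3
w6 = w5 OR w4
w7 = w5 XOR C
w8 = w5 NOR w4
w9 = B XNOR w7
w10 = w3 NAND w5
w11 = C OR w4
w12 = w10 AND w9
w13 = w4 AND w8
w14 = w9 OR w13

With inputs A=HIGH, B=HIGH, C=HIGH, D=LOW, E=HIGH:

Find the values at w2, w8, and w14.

w1 = E NOR A = HIGH NOR HIGH = LOW
w2 = D NAND w1 = LOW NAND LOW = HIGH
w3 = C OR B = HIGH OR HIGH = HIGH
w4 = w3 NAND D = HIGH NAND LOW = HIGH
w5 = w1 AND w3 = LOW AND HIGH = LOW
w7 = w5 XOR C = LOW XOR HIGH = HIGH
w8 = w5 NOR w4 = LOW NOR HIGH = LOW
w9 = B XNOR w7 = HIGH XNOR HIGH = HIGH
w13 = w4 AND w8 = HIGH AND LOW = LOW
w14 = w9 OR w13 = HIGH OR LOW = HIGH

w2 = HIGH, w8 = LOW, w14 = HIGH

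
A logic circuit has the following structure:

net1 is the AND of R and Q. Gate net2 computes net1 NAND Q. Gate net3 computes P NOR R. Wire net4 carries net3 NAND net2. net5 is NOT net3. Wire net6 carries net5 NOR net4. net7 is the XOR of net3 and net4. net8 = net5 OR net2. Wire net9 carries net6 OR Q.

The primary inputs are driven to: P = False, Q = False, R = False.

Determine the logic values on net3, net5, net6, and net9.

net3 = True, net5 = False, net6 = True, net9 = True

net1 = R AND Q = False AND False = False
net2 = net1 NAND Q = False NAND False = True
net3 = P NOR R = False NOR False = True
net4 = net3 NAND net2 = True NAND True = False
net5 = NOT net3 = NOT True = False
net6 = net5 NOR net4 = False NOR False = True
net9 = net6 OR Q = True OR False = True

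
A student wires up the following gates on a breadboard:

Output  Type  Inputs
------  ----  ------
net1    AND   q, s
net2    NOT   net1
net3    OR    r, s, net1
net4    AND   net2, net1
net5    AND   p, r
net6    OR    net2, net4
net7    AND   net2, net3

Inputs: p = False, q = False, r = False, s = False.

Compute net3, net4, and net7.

net1 = q AND s = False AND False = False
net2 = NOT net1 = NOT False = True
net3 = r OR s OR net1 = False OR False OR False = False
net4 = net2 AND net1 = True AND False = False
net7 = net2 AND net3 = True AND False = False

net3 = False; net4 = False; net7 = False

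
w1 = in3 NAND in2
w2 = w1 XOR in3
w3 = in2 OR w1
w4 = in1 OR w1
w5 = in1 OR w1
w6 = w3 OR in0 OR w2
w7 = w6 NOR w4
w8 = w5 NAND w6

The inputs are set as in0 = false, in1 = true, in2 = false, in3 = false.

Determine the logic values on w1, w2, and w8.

w1 = in3 NAND in2 = false NAND false = true
w2 = w1 XOR in3 = true XOR false = true
w3 = in2 OR w1 = false OR true = true
w5 = in1 OR w1 = true OR true = true
w6 = w3 OR in0 OR w2 = true OR false OR true = true
w8 = w5 NAND w6 = true NAND true = false

w1 = true; w2 = true; w8 = false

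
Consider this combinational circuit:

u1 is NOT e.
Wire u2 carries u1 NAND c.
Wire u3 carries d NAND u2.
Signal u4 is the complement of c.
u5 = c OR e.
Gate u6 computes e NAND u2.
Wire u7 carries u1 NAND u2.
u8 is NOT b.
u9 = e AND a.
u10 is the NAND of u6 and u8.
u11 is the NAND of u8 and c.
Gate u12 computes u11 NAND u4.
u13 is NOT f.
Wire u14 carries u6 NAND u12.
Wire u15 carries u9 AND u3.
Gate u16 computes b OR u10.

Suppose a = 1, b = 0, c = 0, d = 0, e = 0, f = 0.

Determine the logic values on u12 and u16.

u12 = 0  u16 = 0

u1 = NOT e = NOT 0 = 1
u2 = u1 NAND c = 1 NAND 0 = 1
u4 = NOT c = NOT 0 = 1
u6 = e NAND u2 = 0 NAND 1 = 1
u8 = NOT b = NOT 0 = 1
u10 = u6 NAND u8 = 1 NAND 1 = 0
u11 = u8 NAND c = 1 NAND 0 = 1
u12 = u11 NAND u4 = 1 NAND 1 = 0
u16 = b OR u10 = 0 OR 0 = 0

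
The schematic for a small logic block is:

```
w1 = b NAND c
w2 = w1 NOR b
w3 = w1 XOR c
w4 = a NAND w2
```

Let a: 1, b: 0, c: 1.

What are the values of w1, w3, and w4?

w1 = 1, w3 = 0, w4 = 1

w1 = b NAND c = 0 NAND 1 = 1
w2 = w1 NOR b = 1 NOR 0 = 0
w3 = w1 XOR c = 1 XOR 1 = 0
w4 = a NAND w2 = 1 NAND 0 = 1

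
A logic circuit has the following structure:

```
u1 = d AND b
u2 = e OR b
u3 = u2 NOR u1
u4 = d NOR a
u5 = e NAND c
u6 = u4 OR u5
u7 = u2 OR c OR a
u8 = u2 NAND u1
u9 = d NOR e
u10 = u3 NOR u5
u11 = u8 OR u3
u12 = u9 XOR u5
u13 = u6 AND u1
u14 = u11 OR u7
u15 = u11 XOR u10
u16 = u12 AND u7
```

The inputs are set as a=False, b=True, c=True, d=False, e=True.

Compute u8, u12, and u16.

u1 = d AND b = False AND True = False
u2 = e OR b = True OR True = True
u5 = e NAND c = True NAND True = False
u7 = u2 OR c OR a = True OR True OR False = True
u8 = u2 NAND u1 = True NAND False = True
u9 = d NOR e = False NOR True = False
u12 = u9 XOR u5 = False XOR False = False
u16 = u12 AND u7 = False AND True = False

u8 = True  u12 = False  u16 = False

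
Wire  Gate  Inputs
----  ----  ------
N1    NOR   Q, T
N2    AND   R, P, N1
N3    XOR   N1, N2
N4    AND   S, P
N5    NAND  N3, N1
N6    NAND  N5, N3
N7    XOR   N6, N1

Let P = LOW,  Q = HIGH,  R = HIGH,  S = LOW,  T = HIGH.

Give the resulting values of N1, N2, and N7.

N1 = LOW; N2 = LOW; N7 = HIGH

N1 = Q NOR T = HIGH NOR HIGH = LOW
N2 = R AND P AND N1 = HIGH AND LOW AND LOW = LOW
N3 = N1 XOR N2 = LOW XOR LOW = LOW
N5 = N3 NAND N1 = LOW NAND LOW = HIGH
N6 = N5 NAND N3 = HIGH NAND LOW = HIGH
N7 = N6 XOR N1 = HIGH XOR LOW = HIGH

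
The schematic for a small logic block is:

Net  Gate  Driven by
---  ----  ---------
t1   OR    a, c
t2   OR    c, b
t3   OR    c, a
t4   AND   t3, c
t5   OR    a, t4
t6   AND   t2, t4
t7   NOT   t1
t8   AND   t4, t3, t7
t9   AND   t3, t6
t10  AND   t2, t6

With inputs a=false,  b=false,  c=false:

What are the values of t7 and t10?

t7 = true  t10 = false

t1 = a OR c = false OR false = false
t2 = c OR b = false OR false = false
t3 = c OR a = false OR false = false
t4 = t3 AND c = false AND false = false
t6 = t2 AND t4 = false AND false = false
t7 = NOT t1 = NOT false = true
t10 = t2 AND t6 = false AND false = false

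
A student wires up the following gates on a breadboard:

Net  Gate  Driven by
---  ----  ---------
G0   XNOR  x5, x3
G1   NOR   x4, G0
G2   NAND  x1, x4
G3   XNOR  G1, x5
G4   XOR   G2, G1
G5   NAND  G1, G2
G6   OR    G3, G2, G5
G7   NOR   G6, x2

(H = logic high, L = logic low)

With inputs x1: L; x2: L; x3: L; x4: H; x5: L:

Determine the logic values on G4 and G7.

G0 = x5 XNOR x3 = L XNOR L = H
G1 = x4 NOR G0 = H NOR H = L
G2 = x1 NAND x4 = L NAND H = H
G3 = G1 XNOR x5 = L XNOR L = H
G4 = G2 XOR G1 = H XOR L = H
G5 = G1 NAND G2 = L NAND H = H
G6 = G3 OR G2 OR G5 = H OR H OR H = H
G7 = G6 NOR x2 = H NOR L = L

G4 = H, G7 = L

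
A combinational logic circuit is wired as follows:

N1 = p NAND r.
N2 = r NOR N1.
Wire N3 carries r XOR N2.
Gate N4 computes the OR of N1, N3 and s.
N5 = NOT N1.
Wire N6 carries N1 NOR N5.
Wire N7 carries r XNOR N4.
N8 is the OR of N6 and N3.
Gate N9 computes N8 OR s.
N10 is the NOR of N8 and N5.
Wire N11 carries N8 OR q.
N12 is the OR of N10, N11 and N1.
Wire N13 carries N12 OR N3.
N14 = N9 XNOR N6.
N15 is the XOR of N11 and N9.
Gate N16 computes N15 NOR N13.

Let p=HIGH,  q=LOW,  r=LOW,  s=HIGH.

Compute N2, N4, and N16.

N1 = p NAND r = HIGH NAND LOW = HIGH
N2 = r NOR N1 = LOW NOR HIGH = LOW
N3 = r XOR N2 = LOW XOR LOW = LOW
N4 = N1 OR N3 OR s = HIGH OR LOW OR HIGH = HIGH
N5 = NOT N1 = NOT HIGH = LOW
N6 = N1 NOR N5 = HIGH NOR LOW = LOW
N8 = N6 OR N3 = LOW OR LOW = LOW
N9 = N8 OR s = LOW OR HIGH = HIGH
N10 = N8 NOR N5 = LOW NOR LOW = HIGH
N11 = N8 OR q = LOW OR LOW = LOW
N12 = N10 OR N11 OR N1 = HIGH OR LOW OR HIGH = HIGH
N13 = N12 OR N3 = HIGH OR LOW = HIGH
N15 = N11 XOR N9 = LOW XOR HIGH = HIGH
N16 = N15 NOR N13 = HIGH NOR HIGH = LOW

N2 = LOW  N4 = HIGH  N16 = LOW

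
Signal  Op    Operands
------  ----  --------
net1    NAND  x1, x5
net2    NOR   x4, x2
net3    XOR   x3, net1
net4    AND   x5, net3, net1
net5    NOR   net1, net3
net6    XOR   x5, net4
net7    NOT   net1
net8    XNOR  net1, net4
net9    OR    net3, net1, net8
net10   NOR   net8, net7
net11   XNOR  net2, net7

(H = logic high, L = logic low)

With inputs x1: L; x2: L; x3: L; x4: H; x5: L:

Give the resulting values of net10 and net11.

net10 = H, net11 = H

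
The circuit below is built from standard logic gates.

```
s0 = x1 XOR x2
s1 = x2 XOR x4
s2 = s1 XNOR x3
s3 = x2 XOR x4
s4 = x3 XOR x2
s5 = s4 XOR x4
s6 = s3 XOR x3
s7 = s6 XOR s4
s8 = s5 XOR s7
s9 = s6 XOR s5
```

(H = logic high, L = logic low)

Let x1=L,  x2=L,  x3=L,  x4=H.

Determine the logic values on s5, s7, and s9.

s3 = x2 XOR x4 = L XOR H = H
s4 = x3 XOR x2 = L XOR L = L
s5 = s4 XOR x4 = L XOR H = H
s6 = s3 XOR x3 = H XOR L = H
s7 = s6 XOR s4 = H XOR L = H
s9 = s6 XOR s5 = H XOR H = L

s5 = H  s7 = H  s9 = L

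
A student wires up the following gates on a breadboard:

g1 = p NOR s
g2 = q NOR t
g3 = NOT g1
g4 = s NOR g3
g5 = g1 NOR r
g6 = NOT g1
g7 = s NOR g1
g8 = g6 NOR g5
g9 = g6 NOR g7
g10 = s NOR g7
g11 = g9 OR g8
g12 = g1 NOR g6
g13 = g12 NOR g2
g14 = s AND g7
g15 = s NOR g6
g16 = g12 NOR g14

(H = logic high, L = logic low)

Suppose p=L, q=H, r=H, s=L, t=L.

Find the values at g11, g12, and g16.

g11 = H, g12 = L, g16 = H

g1 = p NOR s = L NOR L = H
g5 = g1 NOR r = H NOR H = L
g6 = NOT g1 = NOT H = L
g7 = s NOR g1 = L NOR H = L
g8 = g6 NOR g5 = L NOR L = H
g9 = g6 NOR g7 = L NOR L = H
g11 = g9 OR g8 = H OR H = H
g12 = g1 NOR g6 = H NOR L = L
g14 = s AND g7 = L AND L = L
g16 = g12 NOR g14 = L NOR L = H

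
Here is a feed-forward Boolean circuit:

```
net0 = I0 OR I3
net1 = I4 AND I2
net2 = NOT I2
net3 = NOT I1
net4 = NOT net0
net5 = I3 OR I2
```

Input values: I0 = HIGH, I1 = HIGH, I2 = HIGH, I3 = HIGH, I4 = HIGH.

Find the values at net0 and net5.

net0 = HIGH, net5 = HIGH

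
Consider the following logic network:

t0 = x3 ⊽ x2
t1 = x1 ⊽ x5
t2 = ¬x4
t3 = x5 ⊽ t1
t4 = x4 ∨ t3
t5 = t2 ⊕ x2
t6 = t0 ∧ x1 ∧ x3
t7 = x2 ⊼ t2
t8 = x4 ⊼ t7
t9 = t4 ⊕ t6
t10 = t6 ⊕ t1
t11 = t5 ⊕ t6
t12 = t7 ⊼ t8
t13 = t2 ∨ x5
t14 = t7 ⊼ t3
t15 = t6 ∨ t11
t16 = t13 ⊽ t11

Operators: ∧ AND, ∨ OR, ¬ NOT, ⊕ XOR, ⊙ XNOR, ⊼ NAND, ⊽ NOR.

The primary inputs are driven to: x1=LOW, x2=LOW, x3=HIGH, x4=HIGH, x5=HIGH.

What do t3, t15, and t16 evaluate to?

t3 = LOW; t15 = LOW; t16 = LOW

t0 = x3 NOR x2 = HIGH NOR LOW = LOW
t1 = x1 NOR x5 = LOW NOR HIGH = LOW
t2 = NOT x4 = NOT HIGH = LOW
t3 = x5 NOR t1 = HIGH NOR LOW = LOW
t5 = t2 XOR x2 = LOW XOR LOW = LOW
t6 = t0 AND x1 AND x3 = LOW AND LOW AND HIGH = LOW
t11 = t5 XOR t6 = LOW XOR LOW = LOW
t13 = t2 OR x5 = LOW OR HIGH = HIGH
t15 = t6 OR t11 = LOW OR LOW = LOW
t16 = t13 NOR t11 = HIGH NOR LOW = LOW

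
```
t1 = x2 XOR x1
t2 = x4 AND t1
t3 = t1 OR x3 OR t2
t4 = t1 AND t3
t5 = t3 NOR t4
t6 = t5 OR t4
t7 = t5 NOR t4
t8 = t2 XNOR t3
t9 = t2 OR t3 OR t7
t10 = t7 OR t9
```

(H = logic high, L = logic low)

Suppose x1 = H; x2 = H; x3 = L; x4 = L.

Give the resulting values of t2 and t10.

t2 = L, t10 = L

t1 = x2 XOR x1 = H XOR H = L
t2 = x4 AND t1 = L AND L = L
t3 = t1 OR x3 OR t2 = L OR L OR L = L
t4 = t1 AND t3 = L AND L = L
t5 = t3 NOR t4 = L NOR L = H
t7 = t5 NOR t4 = H NOR L = L
t9 = t2 OR t3 OR t7 = L OR L OR L = L
t10 = t7 OR t9 = L OR L = L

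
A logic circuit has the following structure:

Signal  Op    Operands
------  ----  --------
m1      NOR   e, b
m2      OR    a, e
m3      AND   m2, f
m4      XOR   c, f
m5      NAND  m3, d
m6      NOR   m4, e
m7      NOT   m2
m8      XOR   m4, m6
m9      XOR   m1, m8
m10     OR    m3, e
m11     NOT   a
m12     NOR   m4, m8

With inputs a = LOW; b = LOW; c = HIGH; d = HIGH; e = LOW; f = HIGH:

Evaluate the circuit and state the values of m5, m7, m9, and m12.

m1 = e NOR b = LOW NOR LOW = HIGH
m2 = a OR e = LOW OR LOW = LOW
m3 = m2 AND f = LOW AND HIGH = LOW
m4 = c XOR f = HIGH XOR HIGH = LOW
m5 = m3 NAND d = LOW NAND HIGH = HIGH
m6 = m4 NOR e = LOW NOR LOW = HIGH
m7 = NOT m2 = NOT LOW = HIGH
m8 = m4 XOR m6 = LOW XOR HIGH = HIGH
m9 = m1 XOR m8 = HIGH XOR HIGH = LOW
m12 = m4 NOR m8 = LOW NOR HIGH = LOW

m5 = HIGH; m7 = HIGH; m9 = LOW; m12 = LOW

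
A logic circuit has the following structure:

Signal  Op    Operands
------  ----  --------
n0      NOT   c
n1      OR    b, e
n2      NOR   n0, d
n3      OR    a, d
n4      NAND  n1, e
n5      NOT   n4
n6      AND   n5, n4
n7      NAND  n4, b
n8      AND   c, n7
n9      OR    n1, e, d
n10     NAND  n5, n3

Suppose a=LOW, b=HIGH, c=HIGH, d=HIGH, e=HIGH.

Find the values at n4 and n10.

n1 = b OR e = HIGH OR HIGH = HIGH
n3 = a OR d = LOW OR HIGH = HIGH
n4 = n1 NAND e = HIGH NAND HIGH = LOW
n5 = NOT n4 = NOT LOW = HIGH
n10 = n5 NAND n3 = HIGH NAND HIGH = LOW

n4 = LOW, n10 = LOW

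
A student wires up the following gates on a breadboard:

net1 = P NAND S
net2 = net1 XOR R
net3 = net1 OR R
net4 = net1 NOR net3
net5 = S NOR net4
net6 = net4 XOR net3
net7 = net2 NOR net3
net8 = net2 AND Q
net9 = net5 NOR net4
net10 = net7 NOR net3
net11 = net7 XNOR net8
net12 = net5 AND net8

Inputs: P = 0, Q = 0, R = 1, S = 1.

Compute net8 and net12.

net8 = 0, net12 = 0

net1 = P NAND S = 0 NAND 1 = 1
net2 = net1 XOR R = 1 XOR 1 = 0
net3 = net1 OR R = 1 OR 1 = 1
net4 = net1 NOR net3 = 1 NOR 1 = 0
net5 = S NOR net4 = 1 NOR 0 = 0
net8 = net2 AND Q = 0 AND 0 = 0
net12 = net5 AND net8 = 0 AND 0 = 0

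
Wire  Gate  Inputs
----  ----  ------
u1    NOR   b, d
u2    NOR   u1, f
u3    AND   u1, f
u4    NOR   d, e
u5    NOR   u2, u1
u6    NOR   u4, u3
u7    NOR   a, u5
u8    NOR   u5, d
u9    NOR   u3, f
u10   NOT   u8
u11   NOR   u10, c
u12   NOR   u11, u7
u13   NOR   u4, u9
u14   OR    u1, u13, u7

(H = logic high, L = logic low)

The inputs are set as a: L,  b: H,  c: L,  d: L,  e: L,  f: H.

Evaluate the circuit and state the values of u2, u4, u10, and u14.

u1 = b NOR d = H NOR L = L
u2 = u1 NOR f = L NOR H = L
u3 = u1 AND f = L AND H = L
u4 = d NOR e = L NOR L = H
u5 = u2 NOR u1 = L NOR L = H
u7 = a NOR u5 = L NOR H = L
u8 = u5 NOR d = H NOR L = L
u9 = u3 NOR f = L NOR H = L
u10 = NOT u8 = NOT L = H
u13 = u4 NOR u9 = H NOR L = L
u14 = u1 OR u13 OR u7 = L OR L OR L = L

u2 = L  u4 = H  u10 = H  u14 = L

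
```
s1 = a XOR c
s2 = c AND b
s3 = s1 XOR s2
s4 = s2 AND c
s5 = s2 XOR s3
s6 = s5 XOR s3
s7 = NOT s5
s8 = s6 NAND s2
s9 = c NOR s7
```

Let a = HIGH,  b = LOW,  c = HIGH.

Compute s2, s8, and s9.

s1 = a XOR c = HIGH XOR HIGH = LOW
s2 = c AND b = HIGH AND LOW = LOW
s3 = s1 XOR s2 = LOW XOR LOW = LOW
s5 = s2 XOR s3 = LOW XOR LOW = LOW
s6 = s5 XOR s3 = LOW XOR LOW = LOW
s7 = NOT s5 = NOT LOW = HIGH
s8 = s6 NAND s2 = LOW NAND LOW = HIGH
s9 = c NOR s7 = HIGH NOR HIGH = LOW

s2 = LOW; s8 = HIGH; s9 = LOW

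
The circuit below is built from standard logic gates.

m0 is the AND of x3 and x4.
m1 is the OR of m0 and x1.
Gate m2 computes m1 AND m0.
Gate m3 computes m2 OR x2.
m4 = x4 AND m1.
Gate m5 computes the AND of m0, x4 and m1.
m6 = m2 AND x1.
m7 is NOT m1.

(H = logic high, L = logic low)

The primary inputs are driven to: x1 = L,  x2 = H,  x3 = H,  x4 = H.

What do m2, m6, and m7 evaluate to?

m0 = x3 AND x4 = H AND H = H
m1 = m0 OR x1 = H OR L = H
m2 = m1 AND m0 = H AND H = H
m6 = m2 AND x1 = H AND L = L
m7 = NOT m1 = NOT H = L

m2 = H, m6 = L, m7 = L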